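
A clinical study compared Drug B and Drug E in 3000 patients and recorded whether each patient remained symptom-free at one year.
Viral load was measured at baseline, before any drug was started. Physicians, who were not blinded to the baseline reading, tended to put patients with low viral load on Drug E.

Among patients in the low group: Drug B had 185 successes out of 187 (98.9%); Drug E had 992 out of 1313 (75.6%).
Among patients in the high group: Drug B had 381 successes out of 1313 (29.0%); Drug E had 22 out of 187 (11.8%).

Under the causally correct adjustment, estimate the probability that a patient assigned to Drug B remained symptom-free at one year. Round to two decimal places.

Viral load is set before the drug has any effect — it is not caused by the drug — and it independently drives the outcome. That makes it a confounder, so the causal comparison is within viral load levels.
Standardising Drug B to the population viral load mix: 0.500·185/187 + 0.500·381/1313 = 0.640.

0.64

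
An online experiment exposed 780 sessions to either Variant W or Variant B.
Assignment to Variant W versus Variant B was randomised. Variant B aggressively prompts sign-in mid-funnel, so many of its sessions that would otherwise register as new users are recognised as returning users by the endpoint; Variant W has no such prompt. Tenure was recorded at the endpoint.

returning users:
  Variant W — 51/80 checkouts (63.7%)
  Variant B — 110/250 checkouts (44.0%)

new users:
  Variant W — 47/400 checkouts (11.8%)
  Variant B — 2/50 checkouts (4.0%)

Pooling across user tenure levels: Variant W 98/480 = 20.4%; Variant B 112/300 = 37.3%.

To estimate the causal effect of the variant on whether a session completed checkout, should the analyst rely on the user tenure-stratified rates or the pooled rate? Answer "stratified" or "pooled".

The stratified and pooled comparisons disagree (Variant W wins within each user tenure; Variant B wins overall), so the answer turns on the causal role of user tenure.
Because the variant influences user tenure, user tenure is a post-treatment mediator, not a confounder. Stratifying on it would bias the estimate; the causal effect is the crude pooled difference.
Pooled: Variant W 20.4% vs Variant B 37.3%; Variant B is higher overall.

pooled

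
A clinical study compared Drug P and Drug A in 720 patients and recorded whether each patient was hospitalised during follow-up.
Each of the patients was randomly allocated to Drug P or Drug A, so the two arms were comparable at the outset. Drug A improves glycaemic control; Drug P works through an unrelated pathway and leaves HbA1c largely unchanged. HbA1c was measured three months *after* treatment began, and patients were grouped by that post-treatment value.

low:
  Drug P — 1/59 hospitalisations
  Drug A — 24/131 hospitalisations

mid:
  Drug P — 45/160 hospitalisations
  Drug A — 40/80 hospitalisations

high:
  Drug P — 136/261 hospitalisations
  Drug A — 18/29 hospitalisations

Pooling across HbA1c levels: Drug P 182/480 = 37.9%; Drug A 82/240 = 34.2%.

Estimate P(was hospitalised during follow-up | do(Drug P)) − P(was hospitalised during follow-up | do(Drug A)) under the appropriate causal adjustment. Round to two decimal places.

HbA1c is recorded after the drug and is itself shifted by it — it sits on the causal path from drug to outcome. Conditioning on a mediator would strip out part of the effect we want; the pooled comparison gives the total causal effect.
The causal difference is the pooled difference: 0.379 − 0.342 = +0.037.

+0.04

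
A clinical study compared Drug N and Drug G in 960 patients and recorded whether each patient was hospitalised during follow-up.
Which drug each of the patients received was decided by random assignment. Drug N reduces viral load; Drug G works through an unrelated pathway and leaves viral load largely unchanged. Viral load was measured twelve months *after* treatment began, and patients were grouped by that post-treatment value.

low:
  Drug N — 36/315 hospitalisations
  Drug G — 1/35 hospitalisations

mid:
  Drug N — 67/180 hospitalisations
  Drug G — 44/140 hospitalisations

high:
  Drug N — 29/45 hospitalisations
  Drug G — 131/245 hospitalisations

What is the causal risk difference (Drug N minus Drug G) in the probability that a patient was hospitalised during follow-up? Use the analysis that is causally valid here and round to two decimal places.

The stratified and pooled comparisons disagree (Drug G wins within each viral load; Drug N wins overall), so the answer turns on the causal role of viral load.
Viral load lies on the pathway drug → viral load → outcome, so adjusting for it blocks the indirect effect. For the total causal effect of drug, use the unadjusted pooled rates.
The causal difference is the pooled difference: 0.244 − 0.419 = -0.175.

-0.17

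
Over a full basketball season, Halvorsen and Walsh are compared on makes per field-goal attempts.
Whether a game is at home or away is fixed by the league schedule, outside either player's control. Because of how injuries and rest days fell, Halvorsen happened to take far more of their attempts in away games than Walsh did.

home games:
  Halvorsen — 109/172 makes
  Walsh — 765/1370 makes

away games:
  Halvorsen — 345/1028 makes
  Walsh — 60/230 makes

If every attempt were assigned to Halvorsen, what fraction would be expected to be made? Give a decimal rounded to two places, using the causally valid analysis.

Game venue satisfies the back-door criterion: it is not a descendant of the player, and it blocks the spurious path from player to outcome. Adjusting for it (i.e., using the within-game venue rates) gives the causal effect.
Standardising Halvorsen to the population game venue mix: 0.551·109/172 + 0.449·345/1028 = 0.500.

0.50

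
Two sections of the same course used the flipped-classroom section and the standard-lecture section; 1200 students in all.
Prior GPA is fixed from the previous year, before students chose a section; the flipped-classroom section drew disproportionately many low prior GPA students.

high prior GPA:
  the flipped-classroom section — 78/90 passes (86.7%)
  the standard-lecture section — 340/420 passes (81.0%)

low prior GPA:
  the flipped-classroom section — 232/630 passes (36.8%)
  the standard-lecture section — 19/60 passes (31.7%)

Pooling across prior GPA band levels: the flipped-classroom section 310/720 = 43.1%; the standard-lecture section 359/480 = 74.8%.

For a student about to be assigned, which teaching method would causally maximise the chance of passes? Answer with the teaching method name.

Nothing the teaching method does changes prior GPA band; the imbalance is an allocation artefact. With prior GPA band also predicting the outcome, the pooled figure is confounded, and the within-stratum comparison is the causal one.
Within each level — high prior GPA: 86.7% vs 81.0%; low prior GPA: 36.8% vs 31.7% — the flipped-classroom section is higher every time.

the flipped-classroom section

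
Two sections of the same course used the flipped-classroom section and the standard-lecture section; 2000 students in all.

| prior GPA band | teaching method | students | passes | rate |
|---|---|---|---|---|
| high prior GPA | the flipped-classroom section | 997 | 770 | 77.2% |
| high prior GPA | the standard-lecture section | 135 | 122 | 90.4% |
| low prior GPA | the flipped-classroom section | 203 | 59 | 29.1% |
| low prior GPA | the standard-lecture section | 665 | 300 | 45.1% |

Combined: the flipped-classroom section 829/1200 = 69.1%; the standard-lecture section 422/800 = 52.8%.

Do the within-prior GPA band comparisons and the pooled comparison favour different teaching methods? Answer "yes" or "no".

yes

Within each prior GPA band level (high prior GPA 77.2% vs 90.4%; low prior GPA 29.1% vs 45.1%), the standard-lecture section has the higher rate every time. Pooled: 69.1% vs 52.8% — the flipped-classroom section has the higher rate overall. The two comparisons disagree.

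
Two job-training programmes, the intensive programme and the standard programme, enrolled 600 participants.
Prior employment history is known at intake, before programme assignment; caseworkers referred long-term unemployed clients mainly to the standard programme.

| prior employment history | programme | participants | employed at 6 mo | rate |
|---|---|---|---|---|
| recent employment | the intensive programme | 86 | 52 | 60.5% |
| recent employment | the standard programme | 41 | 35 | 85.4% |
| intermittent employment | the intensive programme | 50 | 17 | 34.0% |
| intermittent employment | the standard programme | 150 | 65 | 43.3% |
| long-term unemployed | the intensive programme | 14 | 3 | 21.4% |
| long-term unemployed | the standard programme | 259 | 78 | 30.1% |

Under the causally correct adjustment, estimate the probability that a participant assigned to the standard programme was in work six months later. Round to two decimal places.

Here prior employment history is a common cause — it drives both which programme a case falls under and the outcome. The crude comparison mixes populations; the stratum-specific rates are the causally relevant ones.
Standardising the standard programme to the population prior employment history mix: 0.212·35/41 + 0.333·65/150 + 0.455·78/259 = 0.462.

0.46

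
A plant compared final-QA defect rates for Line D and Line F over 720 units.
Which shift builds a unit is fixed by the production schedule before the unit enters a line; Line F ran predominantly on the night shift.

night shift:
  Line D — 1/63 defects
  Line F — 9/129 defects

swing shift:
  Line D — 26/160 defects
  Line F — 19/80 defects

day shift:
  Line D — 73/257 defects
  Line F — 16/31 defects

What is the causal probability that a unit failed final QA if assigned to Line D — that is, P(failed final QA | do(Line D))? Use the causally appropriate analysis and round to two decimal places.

The stratified and pooled comparisons disagree (Line D wins within each shift; Line F wins overall), so the answer turns on the causal role of shift.
Shift is set before the line has any effect — it is not caused by the line — and it independently drives the outcome. That makes it a confounder, so the causal comparison is within shift levels.
Standardising Line D to the population shift mix: 0.267·1/63 + 0.333·26/160 + 0.400·73/257 = 0.172.

0.17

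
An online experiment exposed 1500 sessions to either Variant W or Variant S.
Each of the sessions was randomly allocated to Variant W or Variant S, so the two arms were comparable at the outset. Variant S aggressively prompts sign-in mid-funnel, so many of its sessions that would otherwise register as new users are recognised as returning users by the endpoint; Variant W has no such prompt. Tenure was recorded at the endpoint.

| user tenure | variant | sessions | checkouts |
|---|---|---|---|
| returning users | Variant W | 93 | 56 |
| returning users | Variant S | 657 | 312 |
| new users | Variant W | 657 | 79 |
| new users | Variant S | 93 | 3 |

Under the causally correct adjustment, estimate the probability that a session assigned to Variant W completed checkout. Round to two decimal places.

0.18

User tenure lies on the pathway variant → user tenure → outcome, so adjusting for it blocks the indirect effect. For the total causal effect of variant, use the unadjusted pooled rates.
So P(outcome | do(Variant W)) is just the pooled rate for Variant W: 135/750 = 0.180.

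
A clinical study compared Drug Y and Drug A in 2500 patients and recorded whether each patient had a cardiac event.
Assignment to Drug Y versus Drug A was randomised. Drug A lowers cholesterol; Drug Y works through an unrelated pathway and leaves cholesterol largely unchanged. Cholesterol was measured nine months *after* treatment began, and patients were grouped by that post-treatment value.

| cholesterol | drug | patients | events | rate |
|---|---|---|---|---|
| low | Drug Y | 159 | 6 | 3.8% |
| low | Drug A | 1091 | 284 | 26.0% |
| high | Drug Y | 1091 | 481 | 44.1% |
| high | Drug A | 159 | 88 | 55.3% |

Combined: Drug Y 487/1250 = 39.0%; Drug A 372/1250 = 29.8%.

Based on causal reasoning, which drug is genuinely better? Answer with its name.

Because the drug influences cholesterol, cholesterol is a post-treatment mediator, not a confounder. Stratifying on it would bias the estimate; the causal effect is the crude pooled difference.
Pooled: Drug Y 39.0% vs Drug A 29.8%; Drug A is lower overall.

Drug A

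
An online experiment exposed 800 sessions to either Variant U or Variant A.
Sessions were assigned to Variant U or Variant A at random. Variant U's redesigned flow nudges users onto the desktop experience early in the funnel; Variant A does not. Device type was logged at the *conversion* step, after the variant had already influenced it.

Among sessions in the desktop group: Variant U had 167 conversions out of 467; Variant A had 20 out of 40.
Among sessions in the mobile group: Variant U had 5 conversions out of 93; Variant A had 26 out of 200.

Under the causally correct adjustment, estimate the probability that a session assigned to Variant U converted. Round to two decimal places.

Device type here is a post-treatment variable shaped by the variant; conditioning on it would introduce bias rather than remove it. The overall comparison is the causal one.
So P(outcome | do(Variant U)) is just the pooled rate for Variant U: 172/560 = 0.307.

0.31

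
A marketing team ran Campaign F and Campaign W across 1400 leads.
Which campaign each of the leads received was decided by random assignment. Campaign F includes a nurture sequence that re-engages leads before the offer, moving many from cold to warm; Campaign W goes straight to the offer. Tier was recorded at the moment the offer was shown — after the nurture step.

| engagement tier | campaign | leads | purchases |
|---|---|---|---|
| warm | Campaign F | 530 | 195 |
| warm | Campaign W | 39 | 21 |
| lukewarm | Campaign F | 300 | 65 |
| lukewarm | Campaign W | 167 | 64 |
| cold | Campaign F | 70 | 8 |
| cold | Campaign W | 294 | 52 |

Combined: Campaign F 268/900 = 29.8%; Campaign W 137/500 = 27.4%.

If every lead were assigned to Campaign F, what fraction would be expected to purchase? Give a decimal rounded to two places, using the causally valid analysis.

Engagement tier is downstream of the campaign. One should not condition on a consequence of treatment, so the overall rates are the right comparison.
So P(outcome | do(Campaign F)) is just the pooled rate for Campaign F: 268/900 = 0.298.

0.30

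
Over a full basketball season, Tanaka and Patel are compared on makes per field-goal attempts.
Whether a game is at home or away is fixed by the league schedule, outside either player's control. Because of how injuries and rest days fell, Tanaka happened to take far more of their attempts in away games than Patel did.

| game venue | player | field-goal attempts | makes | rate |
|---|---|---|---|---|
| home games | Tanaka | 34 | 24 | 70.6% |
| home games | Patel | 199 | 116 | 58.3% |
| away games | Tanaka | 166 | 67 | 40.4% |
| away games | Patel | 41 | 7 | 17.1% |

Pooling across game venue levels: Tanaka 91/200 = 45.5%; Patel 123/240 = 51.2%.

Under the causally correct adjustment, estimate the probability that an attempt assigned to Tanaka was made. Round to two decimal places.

0.56

The stratified and pooled comparisons disagree (Tanaka wins within each game venue; Patel wins overall), so the answer turns on the causal role of game venue.
Nothing the player does changes game venue; the imbalance is an allocation artefact. With game venue also predicting the outcome, the pooled figure is confounded, and the within-stratum comparison is the causal one.
Standardising Tanaka to the population game venue mix: 0.530·24/34 + 0.470·67/166 = 0.564.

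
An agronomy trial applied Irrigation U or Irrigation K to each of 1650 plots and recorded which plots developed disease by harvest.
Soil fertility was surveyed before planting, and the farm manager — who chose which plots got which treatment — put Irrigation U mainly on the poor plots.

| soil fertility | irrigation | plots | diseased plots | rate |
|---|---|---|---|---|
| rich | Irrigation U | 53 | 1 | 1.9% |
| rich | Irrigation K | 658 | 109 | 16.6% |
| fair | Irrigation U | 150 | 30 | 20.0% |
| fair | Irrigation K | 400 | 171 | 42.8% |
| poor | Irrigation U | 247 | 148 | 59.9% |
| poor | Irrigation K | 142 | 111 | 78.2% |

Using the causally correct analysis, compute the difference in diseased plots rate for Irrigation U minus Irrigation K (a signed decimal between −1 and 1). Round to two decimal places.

-0.18

The stratified and pooled comparisons disagree (Irrigation U wins within each soil fertility; Irrigation K wins overall), so the answer turns on the causal role of soil fertility.
The imbalance in soil fertility arose from how plots were allocated, not from anything the irrigation did; and soil fertility independently affects the outcome. The pooled gap is confounded — condition on soil fertility.
Adjusting over the population distribution of soil fertility: 0.431·(0.019−0.166) + 0.333·(0.200−0.427) + 0.236·(0.599−0.782) = -0.182.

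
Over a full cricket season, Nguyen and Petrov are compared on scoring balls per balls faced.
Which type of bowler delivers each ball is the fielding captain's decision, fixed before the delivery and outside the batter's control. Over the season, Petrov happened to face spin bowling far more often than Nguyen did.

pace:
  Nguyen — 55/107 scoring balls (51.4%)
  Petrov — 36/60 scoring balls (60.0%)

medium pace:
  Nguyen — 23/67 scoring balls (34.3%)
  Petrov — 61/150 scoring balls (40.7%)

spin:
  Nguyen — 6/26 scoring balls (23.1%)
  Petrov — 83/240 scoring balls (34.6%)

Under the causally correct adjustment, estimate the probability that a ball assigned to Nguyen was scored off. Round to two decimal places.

Nothing the player does changes bowling type; the imbalance is an allocation artefact. With bowling type also predicting the outcome, the pooled figure is confounded, and the within-stratum comparison is the causal one.
Standardising Nguyen to the population bowling type mix: 0.257·55/107 + 0.334·23/67 + 0.409·6/26 = 0.341.

0.34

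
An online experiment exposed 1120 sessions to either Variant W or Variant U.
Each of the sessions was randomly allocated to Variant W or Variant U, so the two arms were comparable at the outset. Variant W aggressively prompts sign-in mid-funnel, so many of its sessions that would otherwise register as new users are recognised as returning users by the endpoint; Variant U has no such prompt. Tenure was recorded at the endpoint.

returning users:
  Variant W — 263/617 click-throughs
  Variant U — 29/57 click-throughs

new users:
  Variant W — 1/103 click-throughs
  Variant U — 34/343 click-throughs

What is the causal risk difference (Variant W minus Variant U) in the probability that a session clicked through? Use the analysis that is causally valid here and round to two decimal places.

+0.21

Stratifying would compare variants among sessions the variants themselves sorted into user tenure groups — a form of selection on an intermediate. The unconditioned pooled rates give the total causal effect.
The causal difference is the pooled difference: 0.367 − 0.158 = +0.209.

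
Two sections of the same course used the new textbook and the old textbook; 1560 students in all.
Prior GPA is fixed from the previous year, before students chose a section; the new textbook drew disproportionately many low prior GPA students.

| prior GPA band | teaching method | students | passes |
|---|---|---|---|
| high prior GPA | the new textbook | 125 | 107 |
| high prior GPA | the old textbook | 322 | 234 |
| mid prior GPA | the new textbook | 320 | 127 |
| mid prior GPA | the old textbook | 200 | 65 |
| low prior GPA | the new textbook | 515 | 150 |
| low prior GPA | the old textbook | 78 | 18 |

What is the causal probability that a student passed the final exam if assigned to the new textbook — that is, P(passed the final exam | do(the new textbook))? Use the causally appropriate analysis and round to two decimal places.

Prior GPA band is set before the teaching method has any effect — it is not caused by the teaching method — and it independently drives the outcome. That makes it a confounder, so the causal comparison is within prior GPA band levels.
Standardising the new textbook to the population prior GPA band mix: 0.287·107/125 + 0.333·127/320 + 0.380·150/515 = 0.488.

0.49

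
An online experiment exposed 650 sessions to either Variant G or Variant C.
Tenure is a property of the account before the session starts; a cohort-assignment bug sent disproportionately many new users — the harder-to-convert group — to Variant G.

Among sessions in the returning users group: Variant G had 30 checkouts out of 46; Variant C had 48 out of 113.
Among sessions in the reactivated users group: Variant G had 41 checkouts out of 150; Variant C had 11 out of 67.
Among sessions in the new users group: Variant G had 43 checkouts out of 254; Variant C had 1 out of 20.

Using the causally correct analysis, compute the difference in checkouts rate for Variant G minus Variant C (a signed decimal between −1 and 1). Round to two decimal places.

+0.14

Variant G is higher inside every user tenure stratum but Variant C is higher in aggregate. Whether to stratify depends on how user tenure relates to the variant.
The imbalance in user tenure arose from how sessions were allocated, not from anything the variant did; and user tenure independently affects the outcome. The pooled gap is confounded — condition on user tenure.
Adjusting over the population distribution of user tenure: 0.245·(0.652−0.425) + 0.334·(0.273−0.164) + 0.422·(0.169−0.050) = +0.142.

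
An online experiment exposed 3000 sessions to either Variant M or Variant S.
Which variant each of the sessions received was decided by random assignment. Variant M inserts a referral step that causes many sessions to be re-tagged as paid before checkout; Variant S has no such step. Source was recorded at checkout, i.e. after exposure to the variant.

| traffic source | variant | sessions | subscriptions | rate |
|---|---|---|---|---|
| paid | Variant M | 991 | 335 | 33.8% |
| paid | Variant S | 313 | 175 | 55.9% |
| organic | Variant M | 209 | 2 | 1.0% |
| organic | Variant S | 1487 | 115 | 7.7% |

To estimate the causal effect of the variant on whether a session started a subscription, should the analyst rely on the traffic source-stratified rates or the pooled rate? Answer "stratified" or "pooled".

pooled

Traffic source is downstream of the variant. One should not condition on a consequence of treatment, so the overall rates are the right comparison.
Pooled: Variant M 28.1% vs Variant S 16.1%; Variant M is higher overall.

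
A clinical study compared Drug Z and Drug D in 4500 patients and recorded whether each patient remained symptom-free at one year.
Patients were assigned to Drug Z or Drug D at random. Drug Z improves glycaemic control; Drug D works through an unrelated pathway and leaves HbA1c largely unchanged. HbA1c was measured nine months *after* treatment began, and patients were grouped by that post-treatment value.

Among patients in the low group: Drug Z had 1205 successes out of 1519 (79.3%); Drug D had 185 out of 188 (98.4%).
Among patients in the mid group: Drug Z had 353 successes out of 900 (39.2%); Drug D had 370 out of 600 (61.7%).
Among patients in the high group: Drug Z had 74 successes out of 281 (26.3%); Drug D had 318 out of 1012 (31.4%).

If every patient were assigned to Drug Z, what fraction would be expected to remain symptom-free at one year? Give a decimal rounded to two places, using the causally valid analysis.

The distribution of HbA1c is itself part of what the drug does — it is an intermediate outcome. Holding it fixed would remove that part of the effect; the total effect is the pooled difference.
So P(outcome | do(Drug Z)) is just the pooled rate for Drug Z: 1632/2700 = 0.604.

0.60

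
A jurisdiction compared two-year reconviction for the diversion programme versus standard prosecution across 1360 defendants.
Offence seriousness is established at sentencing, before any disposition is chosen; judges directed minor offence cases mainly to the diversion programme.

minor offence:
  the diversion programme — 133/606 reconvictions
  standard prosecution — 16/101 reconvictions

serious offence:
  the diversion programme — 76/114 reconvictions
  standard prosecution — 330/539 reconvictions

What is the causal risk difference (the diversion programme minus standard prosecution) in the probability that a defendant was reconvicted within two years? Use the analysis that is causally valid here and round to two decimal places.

+0.06

Within every offence seriousness level standard prosecution has the lower rate, yet pooled the diversion programme does — Simpson's reversal.
Nothing the disposition does changes offence seriousness; the imbalance is an allocation artefact. With offence seriousness also predicting the outcome, the pooled figure is confounded, and the within-stratum comparison is the causal one.
Adjusting over the population distribution of offence seriousness: 0.520·(0.219−0.158) + 0.480·(0.667−0.612) = +0.058.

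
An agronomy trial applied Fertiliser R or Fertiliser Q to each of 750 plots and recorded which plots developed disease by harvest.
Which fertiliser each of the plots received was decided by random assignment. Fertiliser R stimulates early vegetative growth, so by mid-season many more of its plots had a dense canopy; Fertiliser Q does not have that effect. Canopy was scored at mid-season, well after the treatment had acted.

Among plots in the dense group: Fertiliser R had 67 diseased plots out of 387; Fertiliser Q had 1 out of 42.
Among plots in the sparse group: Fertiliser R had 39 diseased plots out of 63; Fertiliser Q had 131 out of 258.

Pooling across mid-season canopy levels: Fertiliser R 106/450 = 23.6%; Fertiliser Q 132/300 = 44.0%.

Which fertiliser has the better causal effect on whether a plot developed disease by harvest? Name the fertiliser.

The mid-season canopy-specific comparison favours Fertiliser Q throughout, but the pooled figures favour Fertiliser R. The question is whether to condition on mid-season canopy.
Because the fertiliser influences mid-season canopy, mid-season canopy is a post-treatment mediator, not a confounder. Stratifying on it would bias the estimate; the causal effect is the crude pooled difference.
Pooled: Fertiliser R 23.6% vs Fertiliser Q 44.0%; Fertiliser R is lower overall.

Fertiliser R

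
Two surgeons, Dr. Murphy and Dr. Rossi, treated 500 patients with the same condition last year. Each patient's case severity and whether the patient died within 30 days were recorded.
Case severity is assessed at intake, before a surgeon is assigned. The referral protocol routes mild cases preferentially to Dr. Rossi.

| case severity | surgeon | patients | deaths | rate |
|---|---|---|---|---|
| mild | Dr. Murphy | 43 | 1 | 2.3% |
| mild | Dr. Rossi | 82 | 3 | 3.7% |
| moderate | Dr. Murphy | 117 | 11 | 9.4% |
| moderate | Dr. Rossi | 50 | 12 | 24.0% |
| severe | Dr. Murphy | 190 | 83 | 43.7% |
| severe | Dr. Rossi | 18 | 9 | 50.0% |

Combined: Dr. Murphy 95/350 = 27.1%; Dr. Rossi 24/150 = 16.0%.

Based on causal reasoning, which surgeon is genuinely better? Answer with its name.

Here case severity is a common cause — it drives both which surgeon a case falls under and the outcome. The crude comparison mixes populations; the stratum-specific rates are the causally relevant ones.
Within each level — mild: 2.3% vs 3.7%; moderate: 9.4% vs 24.0%; severe: 43.7% vs 50.0% — Dr. Murphy is lower every time.

Dr. Murphy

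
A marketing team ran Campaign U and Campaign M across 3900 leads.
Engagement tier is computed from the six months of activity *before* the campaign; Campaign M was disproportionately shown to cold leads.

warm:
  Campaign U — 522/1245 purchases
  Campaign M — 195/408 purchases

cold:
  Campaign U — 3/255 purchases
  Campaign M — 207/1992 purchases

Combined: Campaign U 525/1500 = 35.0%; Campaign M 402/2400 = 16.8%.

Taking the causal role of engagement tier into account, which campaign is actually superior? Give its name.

Campaign M

Campaign M is higher inside every engagement tier stratum but Campaign U is higher in aggregate. Whether to stratify depends on how engagement tier relates to the campaign.
Engagement tier is set before the campaign has any effect — it is not caused by the campaign — and it independently drives the outcome. That makes it a confounder, so the causal comparison is within engagement tier levels.
Within each level — warm: 41.9% vs 47.8%; cold: 1.2% vs 10.4% — Campaign M is higher every time.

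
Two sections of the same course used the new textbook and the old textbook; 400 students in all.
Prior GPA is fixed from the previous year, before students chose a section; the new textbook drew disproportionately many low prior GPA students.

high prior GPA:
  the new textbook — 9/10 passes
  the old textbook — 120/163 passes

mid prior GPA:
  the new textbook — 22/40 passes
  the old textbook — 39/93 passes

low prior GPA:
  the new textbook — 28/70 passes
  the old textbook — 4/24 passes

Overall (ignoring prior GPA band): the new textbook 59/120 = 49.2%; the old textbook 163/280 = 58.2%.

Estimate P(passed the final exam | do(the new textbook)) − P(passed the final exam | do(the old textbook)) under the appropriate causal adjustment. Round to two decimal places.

the new textbook is higher inside every prior GPA band stratum but the old textbook is higher in aggregate. Whether to stratify depends on how prior GPA band relates to the teaching method.
Prior GPA band satisfies the back-door criterion: it is not a descendant of the teaching method, and it blocks the spurious path from teaching method to outcome. Adjusting for it (i.e., using the within-prior GPA band rates) gives the causal effect.
Adjusting over the population distribution of prior GPA band: 0.432·(0.900−0.736) + 0.333·(0.550−0.419) + 0.235·(0.400−0.167) = +0.169.

+0.17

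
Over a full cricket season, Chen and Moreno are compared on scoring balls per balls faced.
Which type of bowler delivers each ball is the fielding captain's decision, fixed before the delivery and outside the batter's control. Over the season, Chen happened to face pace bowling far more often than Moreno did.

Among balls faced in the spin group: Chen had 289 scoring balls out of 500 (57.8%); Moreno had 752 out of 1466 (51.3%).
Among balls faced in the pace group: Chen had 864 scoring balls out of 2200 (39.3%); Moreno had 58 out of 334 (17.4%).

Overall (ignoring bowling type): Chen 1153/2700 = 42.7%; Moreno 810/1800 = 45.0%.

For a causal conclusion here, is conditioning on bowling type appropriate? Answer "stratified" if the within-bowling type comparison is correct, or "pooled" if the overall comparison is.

The bowling type-specific comparison favours Chen throughout, but the pooled figures favour Moreno. The question is whether to condition on bowling type.
Bowling type is set before the player has any effect — it is not caused by the player — and it independently drives the outcome. That makes it a confounder, so the causal comparison is within bowling type levels.
Within each level — spin: 57.8% vs 51.3%; pace: 39.3% vs 17.4% — Chen is higher every time.

stratified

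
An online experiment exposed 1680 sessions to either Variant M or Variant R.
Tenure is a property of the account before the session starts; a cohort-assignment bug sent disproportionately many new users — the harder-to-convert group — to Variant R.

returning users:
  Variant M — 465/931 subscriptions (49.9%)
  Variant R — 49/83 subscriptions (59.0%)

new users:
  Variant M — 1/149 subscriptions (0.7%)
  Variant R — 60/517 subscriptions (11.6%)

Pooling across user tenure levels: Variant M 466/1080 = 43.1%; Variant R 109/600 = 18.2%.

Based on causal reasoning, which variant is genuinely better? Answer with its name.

Variant R

Here user tenure is a common cause — it drives both which variant a case falls under and the outcome. The crude comparison mixes populations; the stratum-specific rates are the causally relevant ones.
Within each level — returning users: 49.9% vs 59.0%; new users: 0.7% vs 11.6% — Variant R is higher every time.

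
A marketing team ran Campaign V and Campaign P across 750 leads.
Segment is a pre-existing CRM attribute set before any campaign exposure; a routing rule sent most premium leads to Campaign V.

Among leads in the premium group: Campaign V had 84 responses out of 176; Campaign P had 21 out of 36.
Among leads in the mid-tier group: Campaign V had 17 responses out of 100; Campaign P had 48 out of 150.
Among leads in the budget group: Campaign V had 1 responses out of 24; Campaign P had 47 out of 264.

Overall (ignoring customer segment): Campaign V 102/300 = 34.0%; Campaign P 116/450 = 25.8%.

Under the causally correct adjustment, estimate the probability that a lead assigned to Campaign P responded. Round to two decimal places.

Within every customer segment level Campaign P has the higher rate, yet pooled Campaign V does — Simpson's reversal.
Customer segment satisfies the back-door criterion: it is not a descendant of the campaign, and it blocks the spurious path from campaign to outcome. Adjusting for it (i.e., using the within-customer segment rates) gives the causal effect.
Standardising Campaign P to the population customer segment mix: 0.283·21/36 + 0.333·48/150 + 0.384·47/264 = 0.340.

0.34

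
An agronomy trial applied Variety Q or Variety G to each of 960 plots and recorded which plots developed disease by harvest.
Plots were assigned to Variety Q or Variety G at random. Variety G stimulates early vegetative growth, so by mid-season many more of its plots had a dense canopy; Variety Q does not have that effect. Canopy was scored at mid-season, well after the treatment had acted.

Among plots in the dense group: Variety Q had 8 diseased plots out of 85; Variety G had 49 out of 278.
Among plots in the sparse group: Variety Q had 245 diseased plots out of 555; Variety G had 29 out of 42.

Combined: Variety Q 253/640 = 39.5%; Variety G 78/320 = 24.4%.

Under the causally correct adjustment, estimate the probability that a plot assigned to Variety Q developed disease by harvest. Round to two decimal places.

Variety Q is lower inside every mid-season canopy stratum but Variety G is lower in aggregate. Whether to stratify depends on how mid-season canopy relates to the variety.
The distribution of mid-season canopy is itself part of what the variety does — it is an intermediate outcome. Holding it fixed would remove that part of the effect; the total effect is the pooled difference.
So P(outcome | do(Variety Q)) is just the pooled rate for Variety Q: 253/640 = 0.395.

0.40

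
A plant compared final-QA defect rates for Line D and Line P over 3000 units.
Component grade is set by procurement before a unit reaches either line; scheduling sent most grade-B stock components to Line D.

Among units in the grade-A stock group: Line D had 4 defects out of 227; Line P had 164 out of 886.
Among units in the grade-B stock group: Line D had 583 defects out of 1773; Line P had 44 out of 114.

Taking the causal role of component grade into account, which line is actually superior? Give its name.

Line D

Line D is lower inside every component grade stratum but Line P is lower in aggregate. Whether to stratify depends on how component grade relates to the line.
Component grade satisfies the back-door criterion: it is not a descendant of the line, and it blocks the spurious path from line to outcome. Adjusting for it (i.e., using the within-component grade rates) gives the causal effect.
Within each level — grade-A stock: 1.8% vs 18.5%; grade-B stock: 32.9% vs 38.6% — Line D is lower every time.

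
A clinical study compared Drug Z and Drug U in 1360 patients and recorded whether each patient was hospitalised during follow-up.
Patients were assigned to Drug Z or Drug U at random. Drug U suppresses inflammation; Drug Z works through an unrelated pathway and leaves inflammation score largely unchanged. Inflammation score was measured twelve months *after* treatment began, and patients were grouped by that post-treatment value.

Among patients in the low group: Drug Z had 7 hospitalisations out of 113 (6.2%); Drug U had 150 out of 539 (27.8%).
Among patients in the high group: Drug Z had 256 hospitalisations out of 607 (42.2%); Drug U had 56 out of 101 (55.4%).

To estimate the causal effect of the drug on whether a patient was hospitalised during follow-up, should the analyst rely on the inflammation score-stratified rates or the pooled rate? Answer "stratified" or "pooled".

pooled

The inflammation score-specific comparison favours Drug Z throughout, but the pooled figures favour Drug U. The question is whether to condition on inflammation score.
Inflammation score is downstream of the drug. One should not condition on a consequence of treatment, so the overall rates are the right comparison.
Pooled: Drug Z 36.5% vs Drug U 32.2%; Drug U is lower overall.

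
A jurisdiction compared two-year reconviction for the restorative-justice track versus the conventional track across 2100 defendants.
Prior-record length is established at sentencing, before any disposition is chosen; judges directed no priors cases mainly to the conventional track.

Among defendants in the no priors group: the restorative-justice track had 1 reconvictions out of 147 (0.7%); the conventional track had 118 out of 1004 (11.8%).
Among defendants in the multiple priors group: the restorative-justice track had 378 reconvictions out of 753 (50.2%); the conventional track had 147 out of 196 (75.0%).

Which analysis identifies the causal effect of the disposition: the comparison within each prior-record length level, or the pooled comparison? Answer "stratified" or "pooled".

the restorative-justice track is lower inside every prior-record length stratum but the conventional track is lower in aggregate. Whether to stratify depends on how prior-record length relates to the disposition.
Nothing the disposition does changes prior-record length; the imbalance is an allocation artefact. With prior-record length also predicting the outcome, the pooled figure is confounded, and the within-stratum comparison is the causal one.
Within each level — no priors: 0.7% vs 11.8%; multiple priors: 50.2% vs 75.0% — the restorative-justice track is lower every time.

stratified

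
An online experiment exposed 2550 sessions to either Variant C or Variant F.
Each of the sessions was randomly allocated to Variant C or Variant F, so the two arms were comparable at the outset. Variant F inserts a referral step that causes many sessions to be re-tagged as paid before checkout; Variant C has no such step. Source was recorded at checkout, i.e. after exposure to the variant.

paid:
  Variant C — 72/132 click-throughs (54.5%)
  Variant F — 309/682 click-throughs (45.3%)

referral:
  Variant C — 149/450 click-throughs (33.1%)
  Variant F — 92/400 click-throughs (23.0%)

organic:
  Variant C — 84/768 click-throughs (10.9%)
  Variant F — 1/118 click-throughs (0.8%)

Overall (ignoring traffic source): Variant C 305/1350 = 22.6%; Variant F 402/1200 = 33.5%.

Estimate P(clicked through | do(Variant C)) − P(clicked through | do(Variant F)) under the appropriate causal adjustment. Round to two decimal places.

The traffic source-specific comparison favours Variant C throughout, but the pooled figures favour Variant F. The question is whether to condition on traffic source.
Because the variant influences traffic source, traffic source is a post-treatment mediator, not a confounder. Stratifying on it would bias the estimate; the causal effect is the crude pooled difference.
The causal difference is the pooled difference: 0.226 − 0.335 = -0.109.

-0.11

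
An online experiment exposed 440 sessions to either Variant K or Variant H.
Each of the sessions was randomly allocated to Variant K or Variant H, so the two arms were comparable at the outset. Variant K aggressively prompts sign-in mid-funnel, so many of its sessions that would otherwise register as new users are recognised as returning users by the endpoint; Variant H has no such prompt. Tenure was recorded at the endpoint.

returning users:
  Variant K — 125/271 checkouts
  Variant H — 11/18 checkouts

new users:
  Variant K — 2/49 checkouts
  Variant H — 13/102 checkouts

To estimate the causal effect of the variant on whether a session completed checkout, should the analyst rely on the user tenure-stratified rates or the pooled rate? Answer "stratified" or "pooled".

pooled

User tenure lies on the pathway variant → user tenure → outcome, so adjusting for it blocks the indirect effect. For the total causal effect of variant, use the unadjusted pooled rates.
Pooled: Variant K 39.7% vs Variant H 20.0%; Variant K is higher overall.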